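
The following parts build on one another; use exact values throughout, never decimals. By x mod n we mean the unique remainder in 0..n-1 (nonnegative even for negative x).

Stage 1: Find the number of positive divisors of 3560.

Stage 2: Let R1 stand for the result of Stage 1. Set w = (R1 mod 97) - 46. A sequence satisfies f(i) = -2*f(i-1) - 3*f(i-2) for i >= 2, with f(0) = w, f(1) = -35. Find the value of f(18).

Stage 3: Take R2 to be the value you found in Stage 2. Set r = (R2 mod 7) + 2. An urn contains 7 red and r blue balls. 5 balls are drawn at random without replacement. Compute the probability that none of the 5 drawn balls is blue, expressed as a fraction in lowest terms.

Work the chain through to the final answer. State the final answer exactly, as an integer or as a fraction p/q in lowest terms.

3/286

Stage 1: 3560 = 2^3 * 5 * 89; number of divisors = (3+1) * (1+1) * (1+1) = 16; answer 16
Stage 2: R1 = 16; w = -30; f(2) = -2*(-35) - 3*(-30) = 160; iterating: f(2)=160, f(3)=-215, f(4)=-50, f(5)=745, f(6)=-1340, f(7)=445, f(8)=3130, f(9)=-7595, f(10)=5800, f(11)=11185, f(12)=-39770, f(13)=45985, f(14)=27340, f(15)=-192635, f(16)=303250, f(17)=-28595, f(18)=-852560; answer -852560
Stage 3: R2 = -852560; r = 7; total draws C(14,5) = 2002; favorable C(7,5) = 21; P = 3/286; answer 3/286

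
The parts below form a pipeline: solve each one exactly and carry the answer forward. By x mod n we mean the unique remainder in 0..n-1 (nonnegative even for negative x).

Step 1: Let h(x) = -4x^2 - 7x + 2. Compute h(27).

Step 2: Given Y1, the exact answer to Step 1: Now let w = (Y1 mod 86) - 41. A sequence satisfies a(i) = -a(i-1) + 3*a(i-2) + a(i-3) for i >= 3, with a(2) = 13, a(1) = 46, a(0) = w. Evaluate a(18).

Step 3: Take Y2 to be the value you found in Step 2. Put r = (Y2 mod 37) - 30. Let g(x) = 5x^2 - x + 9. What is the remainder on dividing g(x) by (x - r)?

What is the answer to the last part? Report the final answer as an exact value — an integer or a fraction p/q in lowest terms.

3415

Step 1: -4*(27)^2 - 7*(27)^1 + 2 = (-2916) + (-189) + (2) = -3103; answer -3103
Step 2: Y1 = -3103; w = 38; a(3) = -1*(13) + 3*(46) + 1*(38) = 163; iterating: a(3)=163, a(4)=-78, a(5)=580, a(6)=-651, a(7)=2313, a(8)=-3686, a(9)=9974, a(10)=-18719, a(11)=44955, a(12)=-91138, a(13)=207284, a(14)=-435743, a(15)=966457, a(16)=-2066402, a(17)=4530030, a(18)=-9762779; answer -9762779
Step 3: Y2 = -9762779; r = -26; remainder = value at the root: 5*(-26)^2 - 1*(-26)^1 + 9 = (3380) + (26) + (9) = 3415; answer 3415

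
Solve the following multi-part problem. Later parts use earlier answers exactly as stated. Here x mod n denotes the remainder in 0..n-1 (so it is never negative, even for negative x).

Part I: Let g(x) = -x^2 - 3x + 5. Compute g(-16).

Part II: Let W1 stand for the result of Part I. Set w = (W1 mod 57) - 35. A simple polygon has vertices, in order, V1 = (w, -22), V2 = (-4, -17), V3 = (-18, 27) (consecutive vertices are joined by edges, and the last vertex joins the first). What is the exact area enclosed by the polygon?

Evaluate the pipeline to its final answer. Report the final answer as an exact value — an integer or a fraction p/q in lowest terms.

Part I: -1*(-16)^2 - 3*(-16)^1 + 5 = (-256) + (48) + (5) = -203; answer -203
Part II: W1 = -203; w = -10; cross terms: (-10*-17 - -4*-22)=82, (-4*27 - -18*-17)=-414, (-18*-22 - -10*27)=666; twice the area = |334| = 334; area = 167; answer 167

167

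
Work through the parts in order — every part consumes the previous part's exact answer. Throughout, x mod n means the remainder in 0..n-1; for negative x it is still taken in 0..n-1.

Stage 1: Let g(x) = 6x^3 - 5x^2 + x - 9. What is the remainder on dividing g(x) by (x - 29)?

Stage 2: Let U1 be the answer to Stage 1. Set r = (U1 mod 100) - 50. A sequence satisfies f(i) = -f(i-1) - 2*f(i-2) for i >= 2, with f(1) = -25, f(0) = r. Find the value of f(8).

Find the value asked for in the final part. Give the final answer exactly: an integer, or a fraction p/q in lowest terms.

-61

Stage 1: remainder = value at the root: 6*(29)^3 - 5*(29)^2 + 1*(29)^1 - 9 = (146334) + (-4205) + (29) + (-9) = 142149; answer 142149
Stage 2: U1 = 142149; r = -1; f(2) = -1*(-25) - 2*(-1) = 27; iterating: f(2)=27, f(3)=23, f(4)=-77, f(5)=31, f(6)=123, f(7)=-185, f(8)=-61; answer -61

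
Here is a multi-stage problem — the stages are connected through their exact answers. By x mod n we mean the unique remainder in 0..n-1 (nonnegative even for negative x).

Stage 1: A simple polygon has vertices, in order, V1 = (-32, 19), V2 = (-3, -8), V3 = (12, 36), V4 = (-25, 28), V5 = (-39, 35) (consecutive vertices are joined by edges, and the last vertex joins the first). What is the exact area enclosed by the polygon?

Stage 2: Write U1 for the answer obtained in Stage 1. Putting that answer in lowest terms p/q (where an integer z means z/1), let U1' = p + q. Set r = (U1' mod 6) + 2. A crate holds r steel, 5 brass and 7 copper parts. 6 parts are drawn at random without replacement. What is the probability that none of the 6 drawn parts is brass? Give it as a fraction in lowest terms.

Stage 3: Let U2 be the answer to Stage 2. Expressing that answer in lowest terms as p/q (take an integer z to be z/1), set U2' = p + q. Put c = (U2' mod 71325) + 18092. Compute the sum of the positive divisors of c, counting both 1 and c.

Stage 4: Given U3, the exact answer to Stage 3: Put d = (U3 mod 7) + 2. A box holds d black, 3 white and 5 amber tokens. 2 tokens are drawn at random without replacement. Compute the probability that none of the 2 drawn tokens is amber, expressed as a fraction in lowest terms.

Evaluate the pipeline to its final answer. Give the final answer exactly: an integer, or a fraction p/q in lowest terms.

Stage 1: cross terms: (-32*-8 - -3*19)=313, (-3*36 - 12*-8)=-12, (12*28 - -25*36)=1236, (-25*35 - -39*28)=217, (-39*19 - -32*35)=379; twice the area = |2133| = 2133; area = 2133/2; answer 2133/2
Stage 2: U1 = 2133/2; threaded value p + q = 2135; r = 7; total draws C(19,6) = 27132; favorable C(14,6) = 3003; P = 143/1292; answer 143/1292
Stage 3: U2 = 143/1292; threaded value p + q = 1435; c = 19527; 19527 = 3 * 23 * 283; sigma = (1 + 3) * (1 + 23) * (1 + 283) = 4 * 24 * 284 = 27264; answer 27264
Stage 4: U3 = 27264; d = 8; total draws C(16,2) = 120; favorable C(11,2) = 55; P = 11/24; answer 11/24

11/24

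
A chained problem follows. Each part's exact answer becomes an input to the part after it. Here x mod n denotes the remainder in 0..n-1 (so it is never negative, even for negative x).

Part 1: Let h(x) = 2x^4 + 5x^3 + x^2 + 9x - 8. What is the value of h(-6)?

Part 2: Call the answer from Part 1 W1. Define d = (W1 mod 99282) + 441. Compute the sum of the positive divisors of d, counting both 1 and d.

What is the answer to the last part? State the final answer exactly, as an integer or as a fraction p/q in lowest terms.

2016

Part 1: 2*(-6)^4 + 5*(-6)^3 + 1*(-6)^2 + 9*(-6)^1 - 8 = (2592) + (-1080) + (36) + (-54) + (-8) = 1486; answer 1486
Part 2: W1 = 1486; d = 1927; 1927 = 41 * 47; sigma = (1 + 41) * (1 + 47) = 42 * 48 = 2016; answer 2016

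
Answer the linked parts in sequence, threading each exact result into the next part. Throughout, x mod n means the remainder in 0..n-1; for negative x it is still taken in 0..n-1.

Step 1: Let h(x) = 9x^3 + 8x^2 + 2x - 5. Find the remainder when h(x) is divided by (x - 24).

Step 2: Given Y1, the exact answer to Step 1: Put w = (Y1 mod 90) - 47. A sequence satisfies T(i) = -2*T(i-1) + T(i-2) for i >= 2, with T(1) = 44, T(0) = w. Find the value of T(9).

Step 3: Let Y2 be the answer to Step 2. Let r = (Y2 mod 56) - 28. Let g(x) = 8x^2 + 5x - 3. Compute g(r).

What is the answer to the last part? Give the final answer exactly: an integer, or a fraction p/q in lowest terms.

Step 1: remainder = value at the root: 9*(24)^3 + 8*(24)^2 + 2*(24)^1 - 5 = (124416) + (4608) + (48) + (-5) = 129067; answer 129067
Step 2: Y1 = 129067; w = -40; T(2) = -2*(44) + 1*(-40) = -128; iterating: T(2)=-128, T(3)=300, T(4)=-728, T(5)=1756, T(6)=-4240, T(7)=10236, T(8)=-24712, T(9)=59660; answer 59660
Step 3: Y2 = 59660; r = -8; 8*(-8)^2 + 5*(-8)^1 - 3 = (512) + (-40) + (-3) = 469; answer 469

469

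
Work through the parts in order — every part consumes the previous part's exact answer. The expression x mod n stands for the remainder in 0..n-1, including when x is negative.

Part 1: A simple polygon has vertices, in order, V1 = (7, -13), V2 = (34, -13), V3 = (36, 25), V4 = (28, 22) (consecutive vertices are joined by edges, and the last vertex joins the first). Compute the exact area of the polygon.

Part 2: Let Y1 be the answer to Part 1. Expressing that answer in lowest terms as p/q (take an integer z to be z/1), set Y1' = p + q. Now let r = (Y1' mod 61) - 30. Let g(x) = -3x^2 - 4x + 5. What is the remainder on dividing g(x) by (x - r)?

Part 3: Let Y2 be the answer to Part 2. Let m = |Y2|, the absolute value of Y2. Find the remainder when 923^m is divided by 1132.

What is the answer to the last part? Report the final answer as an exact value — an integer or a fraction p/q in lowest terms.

Part 1: cross terms: (7*-13 - 34*-13)=351, (34*25 - 36*-13)=1318, (36*22 - 28*25)=92, (28*-13 - 7*22)=-518; twice the area = |1243| = 1243; area = 1243/2; answer 1243/2
Part 2: Y1 = 1243/2; threaded value p + q = 1245; r = -5; remainder = value at the root: -3*(-5)^2 - 4*(-5)^1 + 5 = (-75) + (20) + (5) = -50; answer -50
Part 3: Y2 = -50; m = 50; squarings mod 1132: 923^1=923, 923^2=665, 923^4=745, 923^8=345, 923^16=165, 923^32=57; 923^50 = 923^2 * 923^16 * 923^32 = 25 (mod 1132); answer 25

25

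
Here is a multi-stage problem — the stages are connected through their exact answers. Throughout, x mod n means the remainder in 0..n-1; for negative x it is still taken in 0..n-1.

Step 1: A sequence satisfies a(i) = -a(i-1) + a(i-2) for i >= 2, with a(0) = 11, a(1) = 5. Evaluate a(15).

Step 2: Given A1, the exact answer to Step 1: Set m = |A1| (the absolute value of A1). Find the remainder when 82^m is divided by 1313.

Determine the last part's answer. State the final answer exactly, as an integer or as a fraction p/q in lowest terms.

Step 1: a(2) = -1*(5) + 1*(11) = 6; iterating: a(2)=6, a(3)=-1, a(4)=7, a(5)=-8, a(6)=15, a(7)=-23, a(8)=38, a(9)=-61, a(10)=99, a(11)=-160, a(12)=259, a(13)=-419, a(14)=678, a(15)=-1097; answer -1097
Step 2: A1 = -1097; m = 1097; squarings mod 1313: 82^1=82, 82^2=159, 82^4=334, 82^8=1264, 82^16=1088, 82^32=731, 82^64=1283, 82^128=900, 82^256=1192, 82^512=198, 82^1024=1127; 82^1097 = 82^1 * 82^8 * 82^64 * 82^1024 = 348 (mod 1313); answer 348

348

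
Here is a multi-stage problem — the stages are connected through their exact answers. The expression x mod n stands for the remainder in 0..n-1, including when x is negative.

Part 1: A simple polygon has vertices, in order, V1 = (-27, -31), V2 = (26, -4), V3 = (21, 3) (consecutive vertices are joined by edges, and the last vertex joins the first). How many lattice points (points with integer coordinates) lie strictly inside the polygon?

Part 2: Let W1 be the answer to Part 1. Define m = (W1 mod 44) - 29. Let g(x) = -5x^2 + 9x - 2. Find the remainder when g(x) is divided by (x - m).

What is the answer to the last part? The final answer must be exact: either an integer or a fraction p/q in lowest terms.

Part 1: cross terms: (-27*-4 - 26*-31)=914, (26*3 - 21*-4)=162, (21*-31 - -27*3)=-570; twice the area = |506| = 506; area = 253; boundary points = 1 + 1 + 2 = 4; strictly interior points = area - boundary/2 + 1 = 252; answer 252
Part 2: W1 = 252; m = 3; remainder = value at the root: -5*(3)^2 + 9*(3)^1 - 2 = (-45) + (27) + (-2) = -20; answer -20

-20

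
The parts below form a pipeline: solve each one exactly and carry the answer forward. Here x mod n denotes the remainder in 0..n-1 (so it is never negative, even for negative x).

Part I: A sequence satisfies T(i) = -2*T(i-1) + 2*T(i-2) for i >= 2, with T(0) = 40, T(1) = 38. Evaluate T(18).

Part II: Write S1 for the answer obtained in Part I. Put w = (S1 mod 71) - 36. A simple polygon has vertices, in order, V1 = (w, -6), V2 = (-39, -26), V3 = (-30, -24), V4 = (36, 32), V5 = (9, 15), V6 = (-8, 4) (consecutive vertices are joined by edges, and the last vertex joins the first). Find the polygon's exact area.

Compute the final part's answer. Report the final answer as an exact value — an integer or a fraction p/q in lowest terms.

Part I: T(2) = -2*(38) + 2*(40) = 4; iterating: T(2)=4, T(3)=68, T(4)=-128, T(5)=392, T(6)=-1040, T(7)=2864, T(8)=-7808, T(9)=21344, T(10)=-58304, T(11)=159296, T(12)=-435200, T(13)=1188992, T(14)=-3248384, T(15)=8874752, T(16)=-24246272, T(17)=66242048, T(18)=-180976640; answer -180976640
Part II: S1 = -180976640; w = -19; cross terms: (-19*-26 - -39*-6)=260, (-39*-24 - -30*-26)=156, (-30*32 - 36*-24)=-96, (36*15 - 9*32)=252, (9*4 - -8*15)=156, (-8*-6 - -19*4)=124; twice the area = |852| = 852; area = 426; answer 426

426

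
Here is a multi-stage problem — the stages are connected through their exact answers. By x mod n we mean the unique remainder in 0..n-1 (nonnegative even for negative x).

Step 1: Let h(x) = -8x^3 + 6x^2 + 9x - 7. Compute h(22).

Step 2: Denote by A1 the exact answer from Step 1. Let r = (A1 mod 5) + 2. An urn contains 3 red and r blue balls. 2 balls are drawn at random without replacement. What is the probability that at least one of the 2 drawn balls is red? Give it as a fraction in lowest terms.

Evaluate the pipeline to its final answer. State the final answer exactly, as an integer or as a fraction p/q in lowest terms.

Step 1: -8*(22)^3 + 6*(22)^2 + 9*(22)^1 - 7 = (-85184) + (2904) + (198) + (-7) = -82089; answer -82089
Step 2: A1 = -82089; r = 3; total draws C(6,2) = 15; complement C(3,2) = 3; favorable 15 - 3 = 12; P = 4/5; answer 4/5

4/5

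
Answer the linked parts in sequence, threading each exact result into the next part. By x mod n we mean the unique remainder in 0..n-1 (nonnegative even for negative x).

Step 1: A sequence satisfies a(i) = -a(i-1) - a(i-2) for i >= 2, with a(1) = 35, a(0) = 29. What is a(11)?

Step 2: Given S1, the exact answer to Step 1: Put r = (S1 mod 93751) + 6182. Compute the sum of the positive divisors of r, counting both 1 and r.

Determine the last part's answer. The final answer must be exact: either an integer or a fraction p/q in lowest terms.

124608

Step 1: a(2) = -1*(35) - 1*(29) = -64; iterating: a(2)=-64, a(3)=29, a(4)=35, a(5)=-64, a(6)=29, a(7)=35, a(8)=-64, a(9)=29, a(10)=35, a(11)=-64; answer -64
Step 2: S1 = -64; r = 99869; 99869 = 7 * 11 * 1297; sigma = (1 + 7) * (1 + 11) * (1 + 1297) = 8 * 12 * 1298 = 124608; answer 124608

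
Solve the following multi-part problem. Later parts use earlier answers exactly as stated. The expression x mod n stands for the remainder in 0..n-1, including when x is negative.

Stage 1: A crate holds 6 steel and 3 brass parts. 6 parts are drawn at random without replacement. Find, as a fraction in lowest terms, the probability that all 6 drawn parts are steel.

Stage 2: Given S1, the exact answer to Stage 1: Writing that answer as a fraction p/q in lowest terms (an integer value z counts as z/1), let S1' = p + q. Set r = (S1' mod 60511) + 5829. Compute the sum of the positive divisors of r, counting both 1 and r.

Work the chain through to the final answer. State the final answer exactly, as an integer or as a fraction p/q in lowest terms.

8874

Stage 1: total draws C(9,6) = 84; favorable C(6,6) = 1; P = 1/84; answer 1/84
Stage 2: S1 = 1/84; threaded value p + q = 85; r = 5914; 5914 = 2 * 2957; sigma = (1 + 2) * (1 + 2957) = 3 * 2958 = 8874; answer 8874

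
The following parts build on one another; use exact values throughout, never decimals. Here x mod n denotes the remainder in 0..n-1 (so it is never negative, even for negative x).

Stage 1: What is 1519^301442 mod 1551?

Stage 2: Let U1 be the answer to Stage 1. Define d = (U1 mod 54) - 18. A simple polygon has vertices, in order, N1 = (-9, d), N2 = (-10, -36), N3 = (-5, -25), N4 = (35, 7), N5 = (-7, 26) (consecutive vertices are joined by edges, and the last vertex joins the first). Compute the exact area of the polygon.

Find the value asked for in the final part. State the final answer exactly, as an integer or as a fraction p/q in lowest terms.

Stage 1: squarings mod 1551: 1519^1=1519, 1519^2=1024, 1519^4=100, 1519^8=694, 1519^16=826, 1519^32=1387, 1519^64=529, 1519^128=661, 1519^256=1090, 1519^512=34, 1519^1024=1156, 1519^2048=925, 1519^4096=1024, 1519^8192=100, 1519^16384=694, 1519^32768=826, 1519^65536=1387, 1519^131072=529, 1519^262144=661; 1519^301442 = 1519^2 * 1519^128 * 1519^256 * 1519^2048 * 1519^4096 * 1519^32768 * 1519^262144 = 100 (mod 1551); answer 100
Stage 2: U1 = 100; d = 28; cross terms: (-9*-36 - -10*28)=604, (-10*-25 - -5*-36)=70, (-5*7 - 35*-25)=840, (35*26 - -7*7)=959, (-7*28 - -9*26)=38; twice the area = |2511| = 2511; area = 2511/2; answer 2511/2

2511/2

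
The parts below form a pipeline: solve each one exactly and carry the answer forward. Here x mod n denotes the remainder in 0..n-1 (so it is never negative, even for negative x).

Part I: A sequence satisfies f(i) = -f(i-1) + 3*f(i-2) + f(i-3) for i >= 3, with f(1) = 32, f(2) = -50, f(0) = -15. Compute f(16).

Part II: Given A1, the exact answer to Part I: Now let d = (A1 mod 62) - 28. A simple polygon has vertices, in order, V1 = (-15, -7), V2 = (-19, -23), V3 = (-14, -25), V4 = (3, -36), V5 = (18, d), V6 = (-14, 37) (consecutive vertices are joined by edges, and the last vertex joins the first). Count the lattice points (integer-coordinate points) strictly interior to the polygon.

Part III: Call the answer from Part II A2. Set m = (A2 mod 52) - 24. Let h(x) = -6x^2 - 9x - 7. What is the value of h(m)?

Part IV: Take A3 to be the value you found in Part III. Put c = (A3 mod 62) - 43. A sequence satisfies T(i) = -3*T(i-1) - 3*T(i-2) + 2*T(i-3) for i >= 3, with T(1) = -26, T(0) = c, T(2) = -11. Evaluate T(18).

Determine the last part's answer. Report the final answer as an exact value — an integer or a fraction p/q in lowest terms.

Part I: f(3) = -1*(-50) + 3*(32) + 1*(-15) = 131; iterating: f(3)=131, f(4)=-249, f(5)=592, f(6)=-1208, f(7)=2735, f(8)=-5767, f(9)=12764, f(10)=-27330, f(11)=59855, f(12)=-129081, f(13)=281316, f(14)=-608704, f(15)=1323571, f(16)=-2868367; answer -2868367
Part II: A1 = -2868367; d = -27; cross terms: (-15*-23 - -19*-7)=212, (-19*-25 - -14*-23)=153, (-14*-36 - 3*-25)=579, (3*-27 - 18*-36)=567, (18*37 - -14*-27)=288, (-14*-7 - -15*37)=653; twice the area = |2452| = 2452; area = 1226; boundary points = 4 + 1 + 1 + 3 + 32 + 1 = 42; strictly interior points = area - boundary/2 + 1 = 1206; answer 1206
Part III: A2 = 1206; m = -14; -6*(-14)^2 - 9*(-14)^1 - 7 = (-1176) + (126) + (-7) = -1057; answer -1057
Part IV: A3 = -1057; c = 16; T(3) = -3*(-11) - 3*(-26) + 2*(16) = 143; iterating: T(3)=143, T(4)=-448, T(5)=893, T(6)=-1049, T(7)=-428, T(8)=6217, T(9)=-19465, T(10)=38888, T(11)=-45835, T(12)=-18089, T(13)=269548, T(14)=-846047, T(15)=1693319, T(16)=-2002720, T(17)=-763891, T(18)=11686471; answer 11686471

11686471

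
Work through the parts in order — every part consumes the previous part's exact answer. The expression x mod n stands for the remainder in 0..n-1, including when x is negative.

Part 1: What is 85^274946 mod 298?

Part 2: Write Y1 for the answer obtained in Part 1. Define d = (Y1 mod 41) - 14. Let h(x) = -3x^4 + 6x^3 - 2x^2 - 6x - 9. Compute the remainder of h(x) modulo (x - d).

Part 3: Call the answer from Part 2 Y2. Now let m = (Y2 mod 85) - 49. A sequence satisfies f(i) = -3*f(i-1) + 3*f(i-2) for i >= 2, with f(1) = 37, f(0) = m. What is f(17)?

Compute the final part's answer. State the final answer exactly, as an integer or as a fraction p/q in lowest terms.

41463860067

Part 1: squarings mod 298: 85^1=85, 85^2=73, 85^4=263, 85^8=33, 85^16=195, 85^32=179, 85^64=155, 85^128=185, 85^256=253, 85^512=237, 85^1024=145, 85^2048=165, 85^4096=107, 85^8192=125, 85^16384=129, 85^32768=251, 85^65536=123, 85^131072=229, 85^262144=291; 85^274946 = 85^2 * 85^512 * 85^4096 * 85^8192 * 85^262144 = 291 (mod 298); answer 291
Part 2: Y1 = 291; d = -10; remainder = value at the root: -3*(-10)^4 + 6*(-10)^3 - 2*(-10)^2 - 6*(-10)^1 - 9 = (-30000) + (-6000) + (-200) + (60) + (-9) = -36149; answer -36149
Part 3: Y2 = -36149; m = 12; f(2) = -3*(37) + 3*(12) = -75; iterating: f(2)=-75, f(3)=336, f(4)=-1233, f(5)=4707, f(6)=-17820, f(7)=67581, f(8)=-256203, f(9)=971352, f(10)=-3682665, f(11)=13962051, f(12)=-52934148, f(13)=200688597, f(14)=-760868235, f(15)=2884670496, f(16)=-10936616193, f(17)=41463860067; answer 41463860067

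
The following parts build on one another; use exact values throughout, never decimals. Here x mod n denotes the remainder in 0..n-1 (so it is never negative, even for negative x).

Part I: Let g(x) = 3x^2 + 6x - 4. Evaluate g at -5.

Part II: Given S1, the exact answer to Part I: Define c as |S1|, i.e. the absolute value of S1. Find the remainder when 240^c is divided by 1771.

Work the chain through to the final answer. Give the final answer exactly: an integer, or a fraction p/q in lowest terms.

1516

Part I: 3*(-5)^2 + 6*(-5)^1 - 4 = (75) + (-30) + (-4) = 41; answer 41
Part II: S1 = 41; c = 41; squarings mod 1771: 240^1=240, 240^2=928, 240^4=478, 240^8=25, 240^16=625, 240^32=1005; 240^41 = 240^1 * 240^8 * 240^32 = 1516 (mod 1771); answer 1516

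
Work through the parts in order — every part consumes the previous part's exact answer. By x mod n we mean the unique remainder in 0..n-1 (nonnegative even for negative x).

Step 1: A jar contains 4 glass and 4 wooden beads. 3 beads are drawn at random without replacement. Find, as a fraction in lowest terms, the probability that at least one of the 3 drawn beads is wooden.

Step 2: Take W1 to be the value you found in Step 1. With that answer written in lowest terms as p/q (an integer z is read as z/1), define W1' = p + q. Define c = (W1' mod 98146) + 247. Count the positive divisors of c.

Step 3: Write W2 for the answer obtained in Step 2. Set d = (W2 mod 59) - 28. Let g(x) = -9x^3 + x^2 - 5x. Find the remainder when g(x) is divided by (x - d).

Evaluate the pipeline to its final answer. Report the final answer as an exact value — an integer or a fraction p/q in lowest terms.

Step 1: total draws C(8,3) = 56; complement C(4,3) = 4; favorable 56 - 4 = 52; P = 13/14; answer 13/14
Step 2: W1 = 13/14; threaded value p + q = 27; c = 274; 274 = 2 * 137; number of divisors = (1+1) * (1+1) = 4; answer 4
Step 3: W2 = 4; d = -24; remainder = value at the root: -9*(-24)^3 + 1*(-24)^2 - 5*(-24)^1 = (124416) + (576) + (120) = 125112; answer 125112

125112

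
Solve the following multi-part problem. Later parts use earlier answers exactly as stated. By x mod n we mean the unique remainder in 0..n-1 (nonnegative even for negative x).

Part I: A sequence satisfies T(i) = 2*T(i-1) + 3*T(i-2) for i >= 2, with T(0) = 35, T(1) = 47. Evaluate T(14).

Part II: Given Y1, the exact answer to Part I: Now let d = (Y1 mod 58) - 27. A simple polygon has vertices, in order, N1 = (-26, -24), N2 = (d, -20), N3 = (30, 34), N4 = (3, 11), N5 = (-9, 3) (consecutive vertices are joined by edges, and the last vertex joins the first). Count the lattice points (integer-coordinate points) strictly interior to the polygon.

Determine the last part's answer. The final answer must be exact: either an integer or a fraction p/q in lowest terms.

755

Part I: T(2) = 2*(47) + 3*(35) = 199; iterating: T(2)=199, T(3)=539, T(4)=1675, T(5)=4967, T(6)=14959, T(7)=44819, T(8)=134515, T(9)=403487, T(10)=1210519, T(11)=3631499, T(12)=10894555, T(13)=32683607, T(14)=98050879; answer 98050879
Part II: Y1 = 98050879; d = -4; cross terms: (-26*-20 - -4*-24)=424, (-4*34 - 30*-20)=464, (30*11 - 3*34)=228, (3*3 - -9*11)=108, (-9*-24 - -26*3)=294; twice the area = |1518| = 1518; area = 759; boundary points = 2 + 2 + 1 + 4 + 1 = 10; strictly interior points = area - boundary/2 + 1 = 755; answer 755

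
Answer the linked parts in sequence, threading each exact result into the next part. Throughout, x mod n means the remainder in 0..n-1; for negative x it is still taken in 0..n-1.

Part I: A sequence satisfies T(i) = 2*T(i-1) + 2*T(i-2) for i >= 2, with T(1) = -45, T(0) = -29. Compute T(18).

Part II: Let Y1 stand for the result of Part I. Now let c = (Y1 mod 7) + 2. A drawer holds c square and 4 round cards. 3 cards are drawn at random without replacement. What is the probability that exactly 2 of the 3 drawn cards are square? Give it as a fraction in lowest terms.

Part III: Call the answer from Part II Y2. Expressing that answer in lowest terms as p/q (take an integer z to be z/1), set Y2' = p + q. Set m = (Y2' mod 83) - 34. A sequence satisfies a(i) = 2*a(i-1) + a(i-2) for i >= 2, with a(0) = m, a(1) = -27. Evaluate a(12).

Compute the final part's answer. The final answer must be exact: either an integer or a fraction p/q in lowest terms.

Part I: T(2) = 2*(-45) + 2*(-29) = -148; iterating: T(2)=-148, T(3)=-386, T(4)=-1068, T(5)=-2908, T(6)=-7952, T(7)=-21720, T(8)=-59344, T(9)=-162128, T(10)=-442944, T(11)=-1210144, T(12)=-3306176, T(13)=-9032640, T(14)=-24677632, T(15)=-67420544, T(16)=-184196352, T(17)=-503233792, T(18)=-1374860288; answer -1374860288
Part II: Y1 = -1374860288; c = 5; total draws C(9,3) = 84; favorable C(5,2)*C(4,1) = 40; P = 10/21; answer 10/21
Part III: Y2 = 10/21; threaded value p + q = 31; m = -3; a(2) = 2*(-27) + 1*(-3) = -57; iterating: a(2)=-57, a(3)=-141, a(4)=-339, a(5)=-819, a(6)=-1977, a(7)=-4773, a(8)=-11523, a(9)=-27819, a(10)=-67161, a(11)=-162141, a(12)=-391443; answer -391443

-391443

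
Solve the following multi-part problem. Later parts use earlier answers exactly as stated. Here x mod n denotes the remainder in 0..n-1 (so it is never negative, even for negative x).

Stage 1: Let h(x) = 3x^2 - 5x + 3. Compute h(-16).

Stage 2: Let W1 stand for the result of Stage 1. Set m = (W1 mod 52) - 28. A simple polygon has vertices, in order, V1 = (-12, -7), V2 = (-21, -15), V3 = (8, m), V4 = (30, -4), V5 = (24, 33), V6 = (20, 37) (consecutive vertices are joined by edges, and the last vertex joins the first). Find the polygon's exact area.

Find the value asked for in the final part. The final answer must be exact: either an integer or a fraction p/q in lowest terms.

Stage 1: 3*(-16)^2 - 5*(-16)^1 + 3 = (768) + (80) + (3) = 851; answer 851
Stage 2: W1 = 851; m = -9; cross terms: (-12*-15 - -21*-7)=33, (-21*-9 - 8*-15)=309, (8*-4 - 30*-9)=238, (30*33 - 24*-4)=1086, (24*37 - 20*33)=228, (20*-7 - -12*37)=304; twice the area = |2198| = 2198; area = 1099; answer 1099

1099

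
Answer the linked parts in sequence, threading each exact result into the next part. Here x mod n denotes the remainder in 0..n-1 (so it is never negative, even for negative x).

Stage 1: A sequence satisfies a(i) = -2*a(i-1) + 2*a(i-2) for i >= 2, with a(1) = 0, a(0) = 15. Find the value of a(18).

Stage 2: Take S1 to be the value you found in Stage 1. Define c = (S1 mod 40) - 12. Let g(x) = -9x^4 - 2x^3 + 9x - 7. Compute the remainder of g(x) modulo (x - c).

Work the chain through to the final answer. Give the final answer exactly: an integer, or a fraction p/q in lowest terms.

Stage 1: a(2) = -2*(0) + 2*(15) = 30; iterating: a(2)=30, a(3)=-60, a(4)=180, a(5)=-480, a(6)=1320, a(7)=-3600, a(8)=9840, a(9)=-26880, a(10)=73440, a(11)=-200640, a(12)=548160, a(13)=-1497600, a(14)=4091520, a(15)=-11178240, a(16)=30539520, a(17)=-83435520, a(18)=227950080; answer 227950080
Stage 2: S1 = 227950080; c = -12; remainder = value at the root: -9*(-12)^4 - 2*(-12)^3 + 9*(-12)^1 - 7 = (-186624) + (3456) + (-108) + (-7) = -183283; answer -183283

-183283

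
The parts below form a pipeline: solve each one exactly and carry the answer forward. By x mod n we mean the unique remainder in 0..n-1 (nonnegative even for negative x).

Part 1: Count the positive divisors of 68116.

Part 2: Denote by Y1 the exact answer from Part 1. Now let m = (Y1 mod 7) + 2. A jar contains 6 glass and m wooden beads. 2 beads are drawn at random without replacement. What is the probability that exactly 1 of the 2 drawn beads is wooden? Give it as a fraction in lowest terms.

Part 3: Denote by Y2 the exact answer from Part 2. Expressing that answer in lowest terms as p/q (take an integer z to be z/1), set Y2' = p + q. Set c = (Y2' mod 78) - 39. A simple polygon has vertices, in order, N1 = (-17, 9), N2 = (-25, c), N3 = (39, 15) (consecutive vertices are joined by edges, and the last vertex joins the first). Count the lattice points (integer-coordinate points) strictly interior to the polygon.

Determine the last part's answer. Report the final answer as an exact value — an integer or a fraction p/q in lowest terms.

387

Part 1: 68116 = 2^2 * 17029; number of divisors = (2+1) * (1+1) = 6; answer 6
Part 2: Y1 = 6; m = 8; total draws C(14,2) = 91; favorable C(8,1)*C(6,1) = 48; P = 48/91; answer 48/91
Part 3: Y2 = 48/91; threaded value p + q = 139; c = 22; cross terms: (-17*22 - -25*9)=-149, (-25*15 - 39*22)=-1233, (39*9 - -17*15)=606; twice the area = |-776| = 776; area = 388; boundary points = 1 + 1 + 2 = 4; strictly interior points = area - boundary/2 + 1 = 387; answer 387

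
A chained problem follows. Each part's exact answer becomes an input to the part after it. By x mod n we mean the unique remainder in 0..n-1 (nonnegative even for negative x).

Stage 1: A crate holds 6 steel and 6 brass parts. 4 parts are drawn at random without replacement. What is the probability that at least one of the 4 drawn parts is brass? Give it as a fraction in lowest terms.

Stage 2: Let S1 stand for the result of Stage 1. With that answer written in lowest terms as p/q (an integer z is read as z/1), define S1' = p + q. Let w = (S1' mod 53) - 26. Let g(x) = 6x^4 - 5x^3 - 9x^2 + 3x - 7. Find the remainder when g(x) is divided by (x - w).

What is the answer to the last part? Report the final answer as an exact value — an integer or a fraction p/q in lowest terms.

Stage 1: total draws C(12,4) = 495; complement C(6,4) = 15; favorable 495 - 15 = 480; P = 32/33; answer 32/33
Stage 2: S1 = 32/33; threaded value p + q = 65; w = -14; remainder = value at the root: 6*(-14)^4 - 5*(-14)^3 - 9*(-14)^2 + 3*(-14)^1 - 7 = (230496) + (13720) + (-1764) + (-42) + (-7) = 242403; answer 242403

242403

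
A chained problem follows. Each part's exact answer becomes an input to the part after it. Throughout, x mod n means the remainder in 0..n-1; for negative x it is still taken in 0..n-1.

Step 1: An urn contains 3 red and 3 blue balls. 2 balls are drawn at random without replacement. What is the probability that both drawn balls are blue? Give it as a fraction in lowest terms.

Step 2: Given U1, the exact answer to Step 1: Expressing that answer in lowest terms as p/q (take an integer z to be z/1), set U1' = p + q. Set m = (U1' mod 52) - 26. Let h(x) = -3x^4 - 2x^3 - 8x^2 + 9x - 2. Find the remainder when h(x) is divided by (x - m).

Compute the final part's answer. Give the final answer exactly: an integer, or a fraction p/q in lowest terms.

Step 1: total draws C(6,2) = 15; favorable C(3,2) = 3; P = 1/5; answer 1/5
Step 2: U1 = 1/5; threaded value p + q = 6; m = -20; remainder = value at the root: -3*(-20)^4 - 2*(-20)^3 - 8*(-20)^2 + 9*(-20)^1 - 2 = (-480000) + (16000) + (-3200) + (-180) + (-2) = -467382; answer -467382

-467382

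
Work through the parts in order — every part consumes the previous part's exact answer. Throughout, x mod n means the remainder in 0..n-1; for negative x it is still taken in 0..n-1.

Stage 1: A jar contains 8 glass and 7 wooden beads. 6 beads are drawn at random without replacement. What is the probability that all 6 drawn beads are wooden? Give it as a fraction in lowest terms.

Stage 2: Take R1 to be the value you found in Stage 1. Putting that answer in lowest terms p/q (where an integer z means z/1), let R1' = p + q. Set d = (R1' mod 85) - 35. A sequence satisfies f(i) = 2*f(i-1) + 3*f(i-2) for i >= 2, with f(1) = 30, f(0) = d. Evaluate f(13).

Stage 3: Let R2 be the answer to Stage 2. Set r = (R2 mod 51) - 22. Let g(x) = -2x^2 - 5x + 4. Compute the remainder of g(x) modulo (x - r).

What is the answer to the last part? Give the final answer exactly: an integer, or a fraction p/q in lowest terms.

-458

Stage 1: total draws C(15,6) = 5005; favorable C(7,6) = 7; P = 1/715; answer 1/715
Stage 2: R1 = 1/715; threaded value p + q = 716; d = 1; f(2) = 2*(30) + 3*(1) = 63; iterating: f(2)=63, f(3)=216, f(4)=621, f(5)=1890, f(6)=5643, f(7)=16956, f(8)=50841, f(9)=152550, f(10)=457623, f(11)=1372896, f(12)=4118661, f(13)=12356010; answer 12356010
Stage 3: R2 = 12356010; r = 14; remainder = value at the root: -2*(14)^2 - 5*(14)^1 + 4 = (-392) + (-70) + (4) = -458; answer -458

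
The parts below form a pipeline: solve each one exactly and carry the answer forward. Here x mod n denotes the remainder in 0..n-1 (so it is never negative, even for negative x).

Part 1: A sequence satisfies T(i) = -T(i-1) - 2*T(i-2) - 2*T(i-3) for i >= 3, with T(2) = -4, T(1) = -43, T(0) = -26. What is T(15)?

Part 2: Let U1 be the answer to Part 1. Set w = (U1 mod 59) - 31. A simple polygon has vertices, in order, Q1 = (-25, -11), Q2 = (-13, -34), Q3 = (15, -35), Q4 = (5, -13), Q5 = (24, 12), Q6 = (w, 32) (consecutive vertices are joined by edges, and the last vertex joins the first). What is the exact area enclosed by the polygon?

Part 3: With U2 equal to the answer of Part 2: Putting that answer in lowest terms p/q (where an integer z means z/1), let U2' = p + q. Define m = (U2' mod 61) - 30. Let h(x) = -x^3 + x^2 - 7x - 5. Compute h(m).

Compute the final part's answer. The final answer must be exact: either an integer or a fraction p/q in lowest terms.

868

Part 1: T(3) = -1*(-4) - 2*(-43) - 2*(-26) = 142; iterating: T(3)=142, T(4)=-48, T(5)=-228, T(6)=40, T(7)=512, T(8)=-136, T(9)=-968, T(10)=216, T(11)=1992, T(12)=-488, T(13)=-3928, T(14)=920, T(15)=7912; answer 7912
Part 2: U1 = 7912; w = -25; cross terms: (-25*-34 - -13*-11)=707, (-13*-35 - 15*-34)=965, (15*-13 - 5*-35)=-20, (5*12 - 24*-13)=372, (24*32 - -25*12)=1068, (-25*-11 - -25*32)=1075; twice the area = |4167| = 4167; area = 4167/2; answer 4167/2
Part 3: U2 = 4167/2; threaded value p + q = 4169; m = -9; -1*(-9)^3 + 1*(-9)^2 - 7*(-9)^1 - 5 = (729) + (81) + (63) + (-5) = 868; answer 868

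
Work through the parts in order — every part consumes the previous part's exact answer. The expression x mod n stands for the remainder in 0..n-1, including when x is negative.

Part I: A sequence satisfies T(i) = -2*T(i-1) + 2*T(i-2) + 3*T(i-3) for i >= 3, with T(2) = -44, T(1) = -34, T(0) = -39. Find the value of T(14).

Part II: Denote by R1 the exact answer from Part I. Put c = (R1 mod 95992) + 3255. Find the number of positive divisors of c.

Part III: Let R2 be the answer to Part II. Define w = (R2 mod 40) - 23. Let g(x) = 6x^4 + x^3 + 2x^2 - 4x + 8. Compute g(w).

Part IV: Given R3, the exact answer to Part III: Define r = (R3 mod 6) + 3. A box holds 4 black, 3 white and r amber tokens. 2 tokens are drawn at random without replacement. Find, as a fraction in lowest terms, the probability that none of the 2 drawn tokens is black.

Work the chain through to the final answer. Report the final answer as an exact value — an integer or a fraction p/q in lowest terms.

Part I: T(3) = -2*(-44) + 2*(-34) + 3*(-39) = -97; iterating: T(3)=-97, T(4)=4, T(5)=-334, T(6)=385, T(7)=-1426, T(8)=2620, T(9)=-6937, T(10)=14836, T(11)=-35686, T(12)=80233, T(13)=-187330, T(14)=428068; answer 428068
Part II: R1 = 428068; c = 47355; 47355 = 3 * 5 * 7 * 11 * 41; number of divisors = (1+1) * (1+1) * (1+1) * (1+1) * (1+1) = 32; answer 32
Part III: R2 = 32; w = 9; 6*(9)^4 + 1*(9)^3 + 2*(9)^2 - 4*(9)^1 + 8 = (39366) + (729) + (162) + (-36) + (8) = 40229; answer 40229
Part IV: R3 = 40229; r = 8; total draws C(15,2) = 105; favorable C(11,2) = 55; P = 11/21; answer 11/21

11/21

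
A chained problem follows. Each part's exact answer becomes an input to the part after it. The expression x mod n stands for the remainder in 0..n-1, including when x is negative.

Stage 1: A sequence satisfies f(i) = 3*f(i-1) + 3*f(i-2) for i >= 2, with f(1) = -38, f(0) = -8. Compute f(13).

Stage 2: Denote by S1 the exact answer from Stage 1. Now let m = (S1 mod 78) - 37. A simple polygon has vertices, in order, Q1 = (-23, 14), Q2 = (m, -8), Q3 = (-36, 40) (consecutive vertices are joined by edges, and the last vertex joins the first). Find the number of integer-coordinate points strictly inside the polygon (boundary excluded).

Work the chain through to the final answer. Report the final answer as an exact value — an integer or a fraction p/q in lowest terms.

Stage 1: f(2) = 3*(-38) + 3*(-8) = -138; iterating: f(2)=-138, f(3)=-528, f(4)=-1998, f(5)=-7578, f(6)=-28728, f(7)=-108918, f(8)=-412938, f(9)=-1565568, f(10)=-5935518, f(11)=-22503258, f(12)=-85316328, f(13)=-323458758; answer -323458758
Stage 2: S1 = -323458758; m = 29; cross terms: (-23*-8 - 29*14)=-222, (29*40 - -36*-8)=872, (-36*14 - -23*40)=416; twice the area = |1066| = 1066; area = 533; boundary points = 2 + 1 + 13 = 16; strictly interior points = area - boundary/2 + 1 = 526; answer 526

526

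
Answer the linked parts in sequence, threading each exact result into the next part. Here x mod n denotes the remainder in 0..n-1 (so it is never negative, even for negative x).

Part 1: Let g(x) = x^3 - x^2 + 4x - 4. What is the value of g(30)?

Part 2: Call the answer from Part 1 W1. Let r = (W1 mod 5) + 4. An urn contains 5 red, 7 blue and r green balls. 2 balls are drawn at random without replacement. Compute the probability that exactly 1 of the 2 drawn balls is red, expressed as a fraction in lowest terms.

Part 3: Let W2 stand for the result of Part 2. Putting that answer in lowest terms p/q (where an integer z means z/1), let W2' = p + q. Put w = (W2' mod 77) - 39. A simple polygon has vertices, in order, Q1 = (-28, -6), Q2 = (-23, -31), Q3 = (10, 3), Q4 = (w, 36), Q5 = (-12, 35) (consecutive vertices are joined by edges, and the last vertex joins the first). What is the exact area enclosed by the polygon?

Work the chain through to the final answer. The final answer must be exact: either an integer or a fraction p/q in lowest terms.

Part 1: 1*(30)^3 - 1*(30)^2 + 4*(30)^1 - 4 = (27000) + (-900) + (120) + (-4) = 26216; answer 26216
Part 2: W1 = 26216; r = 5; total draws C(17,2) = 136; favorable C(5,1)*C(12,1) = 60; P = 15/34; answer 15/34
Part 3: W2 = 15/34; threaded value p + q = 49; w = 10; cross terms: (-28*-31 - -23*-6)=730, (-23*3 - 10*-31)=241, (10*36 - 10*3)=330, (10*35 - -12*36)=782, (-12*-6 - -28*35)=1052; twice the area = |3135| = 3135; area = 3135/2; answer 3135/2

3135/2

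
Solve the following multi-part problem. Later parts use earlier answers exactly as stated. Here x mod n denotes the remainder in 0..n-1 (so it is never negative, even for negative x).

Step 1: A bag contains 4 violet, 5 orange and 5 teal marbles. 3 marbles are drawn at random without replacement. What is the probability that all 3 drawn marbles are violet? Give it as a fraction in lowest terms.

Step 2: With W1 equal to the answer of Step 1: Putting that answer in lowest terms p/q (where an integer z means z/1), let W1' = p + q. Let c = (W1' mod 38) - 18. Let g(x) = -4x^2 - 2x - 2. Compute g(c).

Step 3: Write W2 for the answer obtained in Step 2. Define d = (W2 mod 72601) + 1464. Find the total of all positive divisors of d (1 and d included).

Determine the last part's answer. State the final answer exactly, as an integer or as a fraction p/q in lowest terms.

74052

Step 1: total draws C(14,3) = 364; favorable C(4,3) = 4; P = 1/91; answer 1/91
Step 2: W1 = 1/91; threaded value p + q = 92; c = -2; -4*(-2)^2 - 2*(-2)^1 - 2 = (-16) + (4) + (-2) = -14; answer -14
Step 3: W2 = -14; d = 74051; 74051 is prime, so its only divisors are 1 and 74051; sigma = 1 + 74051 = 74052; answer 74052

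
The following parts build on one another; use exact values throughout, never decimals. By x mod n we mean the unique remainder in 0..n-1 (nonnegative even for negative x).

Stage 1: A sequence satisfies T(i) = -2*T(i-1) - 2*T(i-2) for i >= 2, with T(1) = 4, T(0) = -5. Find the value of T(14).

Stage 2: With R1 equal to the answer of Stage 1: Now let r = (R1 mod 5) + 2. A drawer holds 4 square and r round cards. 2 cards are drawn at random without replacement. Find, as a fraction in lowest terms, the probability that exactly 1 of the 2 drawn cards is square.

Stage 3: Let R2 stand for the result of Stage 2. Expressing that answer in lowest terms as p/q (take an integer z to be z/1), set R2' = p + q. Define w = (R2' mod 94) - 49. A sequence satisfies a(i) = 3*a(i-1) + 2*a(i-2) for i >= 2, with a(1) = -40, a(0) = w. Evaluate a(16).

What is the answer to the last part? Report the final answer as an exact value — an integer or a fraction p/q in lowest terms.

-9971086844

Stage 1: T(2) = -2*(4) - 2*(-5) = 2; iterating: T(2)=2, T(3)=-12, T(4)=20, T(5)=-16, T(6)=-8, T(7)=48, T(8)=-80, T(9)=64, T(10)=32, T(11)=-192, T(12)=320, T(13)=-256, T(14)=-128; answer -128
Stage 2: R1 = -128; r = 4; total draws C(8,2) = 28; favorable C(4,1)*C(4,1) = 16; P = 4/7; answer 4/7
Stage 3: R2 = 4/7; threaded value p + q = 11; w = -38; a(2) = 3*(-40) + 2*(-38) = -196; iterating: a(2)=-196, a(3)=-668, a(4)=-2396, a(5)=-8524, a(6)=-30364, a(7)=-108140, a(8)=-385148, a(9)=-1371724, a(10)=-4885468, a(11)=-17399852, a(12)=-61970492, a(13)=-220711180, a(14)=-786074524, a(15)=-2799645932, a(16)=-9971086844; answer -9971086844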